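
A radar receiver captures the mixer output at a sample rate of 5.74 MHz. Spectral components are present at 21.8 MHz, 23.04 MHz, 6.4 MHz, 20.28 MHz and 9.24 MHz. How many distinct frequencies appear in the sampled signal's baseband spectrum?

5

fs/2 = 2.87 MHz.
21.8 MHz mod fs = 4.58 MHz.
4.58 MHz > fs/2 = 2.87 MHz, folds to fs − 4.58 MHz = 1.16 MHz.
23.04 MHz mod fs = 0.08 MHz.
0.08 MHz ≤ fs/2 = 2.87 MHz, appears at 0.08 MHz.
6.4 MHz mod fs = 0.66 MHz.
0.66 MHz ≤ fs/2 = 2.87 MHz, appears at 0.66 MHz.
20.28 MHz mod fs = 3.06 MHz.
3.06 MHz > fs/2 = 2.87 MHz, folds to fs − 3.06 MHz = 2.68 MHz.
9.24 MHz mod fs = 3.5 MHz.
3.5 MHz > fs/2 = 2.87 MHz, folds to fs − 3.5 MHz = 2.24 MHz.
Distinct values: {0.08 MHz, 0.66 MHz, 1.16 MHz, 2.24 MHz, 2.68 MHz} → 5.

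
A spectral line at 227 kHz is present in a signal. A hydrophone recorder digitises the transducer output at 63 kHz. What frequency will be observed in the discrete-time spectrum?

25 kHz

227 kHz mod fs = 38 kHz.
38 kHz > fs/2 = 31.5 kHz, folds to fs − 38 kHz = 25 kHz.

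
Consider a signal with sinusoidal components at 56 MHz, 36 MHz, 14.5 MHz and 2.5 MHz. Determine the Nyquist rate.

Highest-frequency component: 56 MHz.
Nyquist rate = 2 × 56 MHz = 112 MHz.

112 MHz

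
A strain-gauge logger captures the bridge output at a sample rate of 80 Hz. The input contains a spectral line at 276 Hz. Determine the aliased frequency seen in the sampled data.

276 Hz mod fs = 36 Hz.
36 Hz ≤ fs/2 = 40 Hz, appears at 36 Hz.

36 Hz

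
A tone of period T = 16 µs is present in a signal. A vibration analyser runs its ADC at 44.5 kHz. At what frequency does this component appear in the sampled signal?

18 kHz

T = 16 µs → f = 1/T = 62.5 kHz.
62.5 kHz mod fs = 18 kHz.
18 kHz ≤ fs/2 = 22.25 kHz, appears at 18 kHz.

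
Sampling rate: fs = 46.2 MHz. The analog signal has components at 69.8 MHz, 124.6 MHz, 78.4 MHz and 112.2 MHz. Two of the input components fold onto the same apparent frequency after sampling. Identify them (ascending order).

78.4 MHz, 124.6 MHz

fs/2 = 23.1 MHz.
69.8 MHz mod fs = 23.6 MHz.
23.6 MHz > fs/2 = 23.1 MHz, folds to fs − 23.6 MHz = 22.6 MHz.
124.6 MHz mod fs = 32.2 MHz.
32.2 MHz > fs/2 = 23.1 MHz, folds to fs − 32.2 MHz = 14 MHz.
78.4 MHz mod fs = 32.2 MHz.
32.2 MHz > fs/2 = 23.1 MHz, folds to fs − 32.2 MHz = 14 MHz.
112.2 MHz mod fs = 19.8 MHz.
19.8 MHz ≤ fs/2 = 23.1 MHz, appears at 19.8 MHz.
78.4 MHz and 124.6 MHz both map to 14 MHz.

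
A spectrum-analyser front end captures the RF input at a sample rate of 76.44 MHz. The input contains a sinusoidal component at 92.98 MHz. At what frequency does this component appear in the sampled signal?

16.54 MHz

92.98 MHz mod fs = 16.54 MHz.
16.54 MHz ≤ fs/2 = 38.22 MHz, appears at 16.54 MHz.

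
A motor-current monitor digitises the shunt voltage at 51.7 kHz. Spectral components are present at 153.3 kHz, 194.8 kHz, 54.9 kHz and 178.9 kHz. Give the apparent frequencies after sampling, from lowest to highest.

1.8 kHz, 3.2 kHz, 12 kHz, 23.8 kHz

fs/2 = 25.85 kHz.
153.3 kHz mod fs = 49.9 kHz.
49.9 kHz > fs/2 = 25.85 kHz, folds to fs − 49.9 kHz = 1.8 kHz.
194.8 kHz mod fs = 39.7 kHz.
39.7 kHz > fs/2 = 25.85 kHz, folds to fs − 39.7 kHz = 12 kHz.
54.9 kHz mod fs = 3.2 kHz.
3.2 kHz ≤ fs/2 = 25.85 kHz, appears at 3.2 kHz.
178.9 kHz mod fs = 23.8 kHz.
23.8 kHz ≤ fs/2 = 25.85 kHz, appears at 23.8 kHz.
Distinct values: {1.8 kHz, 3.2 kHz, 12 kHz, 23.8 kHz}.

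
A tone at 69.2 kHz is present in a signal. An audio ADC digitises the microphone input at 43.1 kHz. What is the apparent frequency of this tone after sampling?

17 kHz

69.2 kHz mod fs = 26.1 kHz.
26.1 kHz > fs/2 = 21.55 kHz, folds to fs − 26.1 kHz = 17 kHz.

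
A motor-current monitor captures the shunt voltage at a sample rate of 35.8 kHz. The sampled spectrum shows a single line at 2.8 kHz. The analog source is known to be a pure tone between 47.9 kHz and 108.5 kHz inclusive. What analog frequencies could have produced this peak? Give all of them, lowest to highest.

68.8 kHz, 74.4 kHz, 104.6 kHz

Frequencies that alias to 2.8 kHz are k·fs ± 2.8 kHz for integer k ≥ 0.
k=0: 2.8 kHz.
k=1: 33 kHz, 38.6 kHz.
k=2: 68.8 kHz, 74.4 kHz.
k=3: 104.6 kHz, 110.2 kHz.
k=4: 140.4 kHz, 146 kHz.
Within [47.9 kHz, 108.5 kHz]: 68.8 kHz, 74.4 kHz, 104.6 kHz.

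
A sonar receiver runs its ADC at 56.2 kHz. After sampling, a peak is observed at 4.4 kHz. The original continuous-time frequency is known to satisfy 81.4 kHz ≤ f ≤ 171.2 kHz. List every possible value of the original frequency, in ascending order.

108 kHz, 116.8 kHz, 164.2 kHz

Frequencies that alias to 4.4 kHz are k·fs ± 4.4 kHz for integer k ≥ 0.
k=0: 4.4 kHz.
k=1: 51.8 kHz, 60.6 kHz.
k=2: 108 kHz, 116.8 kHz.
k=3: 164.2 kHz, 173 kHz.
k=4: 220.4 kHz, 229.2 kHz.
Within [81.4 kHz, 171.2 kHz]: 108 kHz, 116.8 kHz, 164.2 kHz.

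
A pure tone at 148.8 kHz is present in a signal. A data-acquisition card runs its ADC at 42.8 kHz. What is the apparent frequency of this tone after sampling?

20.4 kHz

148.8 kHz mod fs = 20.4 kHz.
20.4 kHz ≤ fs/2 = 21.4 kHz, appears at 20.4 kHz.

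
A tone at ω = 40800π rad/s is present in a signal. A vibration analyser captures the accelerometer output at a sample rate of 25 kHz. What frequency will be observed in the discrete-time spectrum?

ω = 40800π rad/s → f = ω/(2π) = 20400 Hz = 20.4 kHz.
20.4 kHz > fs/2 = 12.5 kHz, folds to fs − 20.4 kHz = 4.6 kHz.

4.6 kHz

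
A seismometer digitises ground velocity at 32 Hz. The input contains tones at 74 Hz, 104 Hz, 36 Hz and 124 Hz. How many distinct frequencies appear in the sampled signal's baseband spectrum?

3

fs/2 = 16 Hz.
74 Hz mod fs = 10 Hz.
10 Hz ≤ fs/2 = 16 Hz, appears at 10 Hz.
104 Hz mod fs = 8 Hz.
8 Hz ≤ fs/2 = 16 Hz, appears at 8 Hz.
36 Hz mod fs = 4 Hz.
4 Hz ≤ fs/2 = 16 Hz, appears at 4 Hz.
124 Hz mod fs = 28 Hz.
28 Hz > fs/2 = 16 Hz, folds to fs − 28 Hz = 4 Hz.
Distinct values: {4 Hz, 8 Hz, 10 Hz} → 3.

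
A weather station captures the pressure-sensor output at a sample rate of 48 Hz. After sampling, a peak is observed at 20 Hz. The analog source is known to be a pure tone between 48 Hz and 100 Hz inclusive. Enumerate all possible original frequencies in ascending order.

Frequencies that alias to 20 Hz are k·fs ± 20 Hz for integer k ≥ 0.
k=0: 20 Hz.
k=1: 28 Hz, 68 Hz.
k=2: 76 Hz, 116 Hz.
k=3: 124 Hz, 164 Hz.
Within [48 Hz, 100 Hz]: 68 Hz, 76 Hz.

68 Hz, 76 Hz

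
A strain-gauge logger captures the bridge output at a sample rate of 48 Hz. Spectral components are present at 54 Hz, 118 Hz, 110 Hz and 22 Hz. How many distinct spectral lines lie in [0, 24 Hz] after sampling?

3

fs/2 = 24 Hz.
54 Hz mod fs = 6 Hz.
6 Hz ≤ fs/2 = 24 Hz, appears at 6 Hz.
118 Hz mod fs = 22 Hz.
22 Hz ≤ fs/2 = 24 Hz, appears at 22 Hz.
110 Hz mod fs = 14 Hz.
14 Hz ≤ fs/2 = 24 Hz, appears at 14 Hz.
22 Hz ≤ fs/2 = 24 Hz, passes unchanged.
Distinct values: {6 Hz, 14 Hz, 22 Hz} → 3.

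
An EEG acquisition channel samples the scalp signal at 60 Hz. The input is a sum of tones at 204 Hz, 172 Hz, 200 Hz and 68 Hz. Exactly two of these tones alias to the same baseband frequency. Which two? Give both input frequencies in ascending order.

fs/2 = 30 Hz.
204 Hz mod fs = 24 Hz.
24 Hz ≤ fs/2 = 30 Hz, appears at 24 Hz.
172 Hz mod fs = 52 Hz.
52 Hz > fs/2 = 30 Hz, folds to fs − 52 Hz = 8 Hz.
200 Hz mod fs = 20 Hz.
20 Hz ≤ fs/2 = 30 Hz, appears at 20 Hz.
68 Hz mod fs = 8 Hz.
8 Hz ≤ fs/2 = 30 Hz, appears at 8 Hz.
68 Hz and 172 Hz both map to 8 Hz.

68 Hz, 172 Hz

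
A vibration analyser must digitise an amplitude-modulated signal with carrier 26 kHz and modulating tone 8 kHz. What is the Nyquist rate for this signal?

68 kHz

AM sidebands sit at fc ± fm = 18 kHz and 34 kHz.
Highest-frequency component: 34 kHz.
Nyquist rate = 2 × 34 kHz = 68 kHz.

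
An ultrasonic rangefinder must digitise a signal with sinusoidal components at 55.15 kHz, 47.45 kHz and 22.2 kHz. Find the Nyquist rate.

110.3 kHz

Highest-frequency component: 55.15 kHz.
Nyquist rate = 2 × 55.15 kHz = 110.3 kHz.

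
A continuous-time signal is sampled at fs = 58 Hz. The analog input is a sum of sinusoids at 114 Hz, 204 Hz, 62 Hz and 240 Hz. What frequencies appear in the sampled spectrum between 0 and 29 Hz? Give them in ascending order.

fs/2 = 29 Hz.
114 Hz mod fs = 56 Hz.
56 Hz > fs/2 = 29 Hz, folds to fs − 56 Hz = 2 Hz.
204 Hz mod fs = 30 Hz.
30 Hz > fs/2 = 29 Hz, folds to fs − 30 Hz = 28 Hz.
62 Hz mod fs = 4 Hz.
4 Hz ≤ fs/2 = 29 Hz, appears at 4 Hz.
240 Hz mod fs = 8 Hz.
8 Hz ≤ fs/2 = 29 Hz, appears at 8 Hz.
Distinct values: {2 Hz, 4 Hz, 8 Hz, 28 Hz}.

2 Hz, 4 Hz, 8 Hz, 28 Hz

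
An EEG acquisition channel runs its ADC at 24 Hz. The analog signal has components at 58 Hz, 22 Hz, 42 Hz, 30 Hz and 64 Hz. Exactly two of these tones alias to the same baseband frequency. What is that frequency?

6 Hz

fs/2 = 12 Hz.
58 Hz mod fs = 10 Hz.
10 Hz ≤ fs/2 = 12 Hz, appears at 10 Hz.
22 Hz > fs/2 = 12 Hz, folds to fs − 22 Hz = 2 Hz.
42 Hz mod fs = 18 Hz.
18 Hz > fs/2 = 12 Hz, folds to fs − 18 Hz = 6 Hz.
30 Hz mod fs = 6 Hz.
6 Hz ≤ fs/2 = 12 Hz, appears at 6 Hz.
64 Hz mod fs = 16 Hz.
16 Hz > fs/2 = 12 Hz, folds to fs − 16 Hz = 8 Hz.
30 Hz and 42 Hz both map to 6 Hz.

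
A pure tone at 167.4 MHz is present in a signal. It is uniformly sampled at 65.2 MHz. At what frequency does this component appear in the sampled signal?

28.2 MHz

167.4 MHz mod fs = 37 MHz.
37 MHz > fs/2 = 32.6 MHz, folds to fs − 37 MHz = 28.2 MHz.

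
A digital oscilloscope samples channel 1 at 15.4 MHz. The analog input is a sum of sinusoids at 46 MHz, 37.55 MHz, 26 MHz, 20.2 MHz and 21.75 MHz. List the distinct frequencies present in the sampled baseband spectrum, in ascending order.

0.2 MHz, 4.8 MHz, 6.35 MHz, 6.75 MHz

fs/2 = 7.7 MHz.
46 MHz mod fs = 15.2 MHz.
15.2 MHz > fs/2 = 7.7 MHz, folds to fs − 15.2 MHz = 0.2 MHz.
37.55 MHz mod fs = 6.75 MHz.
6.75 MHz ≤ fs/2 = 7.7 MHz, appears at 6.75 MHz.
26 MHz mod fs = 10.6 MHz.
10.6 MHz > fs/2 = 7.7 MHz, folds to fs − 10.6 MHz = 4.8 MHz.
20.2 MHz mod fs = 4.8 MHz.
4.8 MHz ≤ fs/2 = 7.7 MHz, appears at 4.8 MHz.
21.75 MHz mod fs = 6.35 MHz.
6.35 MHz ≤ fs/2 = 7.7 MHz, appears at 6.35 MHz.
Distinct values: {0.2 MHz, 4.8 MHz, 6.35 MHz, 6.75 MHz}.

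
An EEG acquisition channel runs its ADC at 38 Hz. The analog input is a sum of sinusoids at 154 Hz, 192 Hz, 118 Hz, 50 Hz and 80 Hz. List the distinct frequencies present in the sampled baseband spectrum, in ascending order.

fs/2 = 19 Hz.
154 Hz mod fs = 2 Hz.
2 Hz ≤ fs/2 = 19 Hz, appears at 2 Hz.
192 Hz mod fs = 2 Hz.
2 Hz ≤ fs/2 = 19 Hz, appears at 2 Hz.
118 Hz mod fs = 4 Hz.
4 Hz ≤ fs/2 = 19 Hz, appears at 4 Hz.
50 Hz mod fs = 12 Hz.
12 Hz ≤ fs/2 = 19 Hz, appears at 12 Hz.
80 Hz mod fs = 4 Hz.
4 Hz ≤ fs/2 = 19 Hz, appears at 4 Hz.
Distinct values: {2 Hz, 4 Hz, 12 Hz}.

2 Hz, 4 Hz, 12 Hz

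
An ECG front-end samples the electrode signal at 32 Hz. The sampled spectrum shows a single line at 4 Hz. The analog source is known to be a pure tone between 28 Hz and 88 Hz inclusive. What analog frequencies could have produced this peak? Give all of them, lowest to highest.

Frequencies that alias to 4 Hz are k·fs ± 4 Hz for integer k ≥ 0.
k=0: 4 Hz.
k=1: 28 Hz, 36 Hz.
k=2: 60 Hz, 68 Hz.
k=3: 92 Hz, 100 Hz.
Within [28 Hz, 88 Hz]: 28 Hz, 36 Hz, 60 Hz, 68 Hz.

28 Hz, 36 Hz, 60 Hz, 68 Hz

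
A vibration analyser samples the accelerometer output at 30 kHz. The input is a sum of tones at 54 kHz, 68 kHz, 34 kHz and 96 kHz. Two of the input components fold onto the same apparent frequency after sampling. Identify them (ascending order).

fs/2 = 15 kHz.
54 kHz mod fs = 24 kHz.
24 kHz > fs/2 = 15 kHz, folds to fs − 24 kHz = 6 kHz.
68 kHz mod fs = 8 kHz.
8 kHz ≤ fs/2 = 15 kHz, appears at 8 kHz.
34 kHz mod fs = 4 kHz.
4 kHz ≤ fs/2 = 15 kHz, appears at 4 kHz.
96 kHz mod fs = 6 kHz.
6 kHz ≤ fs/2 = 15 kHz, appears at 6 kHz.
54 kHz and 96 kHz both map to 6 kHz.

54 kHz, 96 kHz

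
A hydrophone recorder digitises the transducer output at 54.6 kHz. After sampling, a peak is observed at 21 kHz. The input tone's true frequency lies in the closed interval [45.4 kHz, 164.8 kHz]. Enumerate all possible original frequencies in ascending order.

75.6 kHz, 88.2 kHz, 130.2 kHz, 142.8 kHz

Frequencies that alias to 21 kHz are k·fs ± 21 kHz for integer k ≥ 0.
k=0: 21 kHz.
k=1: 33.6 kHz, 75.6 kHz.
k=2: 88.2 kHz, 130.2 kHz.
k=3: 142.8 kHz, 184.8 kHz.
k=4: 197.4 kHz, 239.4 kHz.
Within [45.4 kHz, 164.8 kHz]: 75.6 kHz, 88.2 kHz, 130.2 kHz, 142.8 kHz.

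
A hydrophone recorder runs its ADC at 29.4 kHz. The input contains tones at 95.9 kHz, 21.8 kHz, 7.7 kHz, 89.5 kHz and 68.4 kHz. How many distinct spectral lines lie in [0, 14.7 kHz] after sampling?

4

fs/2 = 14.7 kHz.
95.9 kHz mod fs = 7.7 kHz.
7.7 kHz ≤ fs/2 = 14.7 kHz, appears at 7.7 kHz.
21.8 kHz > fs/2 = 14.7 kHz, folds to fs − 21.8 kHz = 7.6 kHz.
7.7 kHz ≤ fs/2 = 14.7 kHz, passes unchanged.
89.5 kHz mod fs = 1.3 kHz.
1.3 kHz ≤ fs/2 = 14.7 kHz, appears at 1.3 kHz.
68.4 kHz mod fs = 9.6 kHz.
9.6 kHz ≤ fs/2 = 14.7 kHz, appears at 9.6 kHz.
Distinct values: {1.3 kHz, 7.6 kHz, 7.7 kHz, 9.6 kHz} → 4.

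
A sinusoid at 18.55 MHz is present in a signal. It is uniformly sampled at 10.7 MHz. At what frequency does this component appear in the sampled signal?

18.55 MHz mod fs = 7.85 MHz.
7.85 MHz > fs/2 = 5.35 MHz, folds to fs − 7.85 MHz = 2.85 MHz.

2.85 MHz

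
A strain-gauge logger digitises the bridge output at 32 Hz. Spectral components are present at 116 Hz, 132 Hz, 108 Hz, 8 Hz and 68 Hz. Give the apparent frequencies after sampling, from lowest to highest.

fs/2 = 16 Hz.
116 Hz mod fs = 20 Hz.
20 Hz > fs/2 = 16 Hz, folds to fs − 20 Hz = 12 Hz.
132 Hz mod fs = 4 Hz.
4 Hz ≤ fs/2 = 16 Hz, appears at 4 Hz.
108 Hz mod fs = 12 Hz.
12 Hz ≤ fs/2 = 16 Hz, appears at 12 Hz.
8 Hz ≤ fs/2 = 16 Hz, passes unchanged.
68 Hz mod fs = 4 Hz.
4 Hz ≤ fs/2 = 16 Hz, appears at 4 Hz.
Distinct values: {4 Hz, 8 Hz, 12 Hz}.

4 Hz, 8 Hz, 12 Hz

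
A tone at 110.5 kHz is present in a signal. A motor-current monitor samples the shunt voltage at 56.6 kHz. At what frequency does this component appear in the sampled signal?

2.7 kHz

110.5 kHz mod fs = 53.9 kHz.
53.9 kHz > fs/2 = 28.3 kHz, folds to fs − 53.9 kHz = 2.7 kHz.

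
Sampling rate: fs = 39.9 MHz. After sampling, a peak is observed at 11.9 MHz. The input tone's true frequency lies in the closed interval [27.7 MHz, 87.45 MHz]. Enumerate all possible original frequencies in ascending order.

28 MHz, 51.8 MHz, 67.9 MHz

Frequencies that alias to 11.9 MHz are k·fs ± 11.9 MHz for integer k ≥ 0.
k=0: 11.9 MHz.
k=1: 28 MHz, 51.8 MHz.
k=2: 67.9 MHz, 91.7 MHz.
k=3: 107.8 MHz, 131.6 MHz.
Within [27.7 MHz, 87.45 MHz]: 28 MHz, 51.8 MHz, 67.9 MHz.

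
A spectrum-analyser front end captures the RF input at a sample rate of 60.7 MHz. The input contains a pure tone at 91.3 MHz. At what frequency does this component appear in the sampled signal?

91.3 MHz mod fs = 30.6 MHz.
30.6 MHz > fs/2 = 30.35 MHz, folds to fs − 30.6 MHz = 30.1 MHz.

30.1 MHz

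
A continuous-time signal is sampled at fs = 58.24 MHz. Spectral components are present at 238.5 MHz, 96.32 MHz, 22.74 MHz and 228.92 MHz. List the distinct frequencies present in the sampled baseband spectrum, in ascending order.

fs/2 = 29.12 MHz.
238.5 MHz mod fs = 5.54 MHz.
5.54 MHz ≤ fs/2 = 29.12 MHz, appears at 5.54 MHz.
96.32 MHz mod fs = 38.08 MHz.
38.08 MHz > fs/2 = 29.12 MHz, folds to fs − 38.08 MHz = 20.16 MHz.
22.74 MHz ≤ fs/2 = 29.12 MHz, passes unchanged.
228.92 MHz mod fs = 54.2 MHz.
54.2 MHz > fs/2 = 29.12 MHz, folds to fs − 54.2 MHz = 4.04 MHz.
Distinct values: {4.04 MHz, 5.54 MHz, 20.16 MHz, 22.74 MHz}.

4.04 MHz, 5.54 MHz, 20.16 MHz, 22.74 MHz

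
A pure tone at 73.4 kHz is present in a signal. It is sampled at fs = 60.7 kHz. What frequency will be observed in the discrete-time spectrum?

73.4 kHz mod fs = 12.7 kHz.
12.7 kHz ≤ fs/2 = 30.35 kHz, appears at 12.7 kHz.

12.7 kHz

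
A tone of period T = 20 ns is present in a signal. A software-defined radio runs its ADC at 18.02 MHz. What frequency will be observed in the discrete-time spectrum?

4.06 MHz

T = 20 ns → f = 1/T = 50 MHz.
50 MHz mod fs = 13.96 MHz.
13.96 MHz > fs/2 = 9.01 MHz, folds to fs − 13.96 MHz = 4.06 MHz.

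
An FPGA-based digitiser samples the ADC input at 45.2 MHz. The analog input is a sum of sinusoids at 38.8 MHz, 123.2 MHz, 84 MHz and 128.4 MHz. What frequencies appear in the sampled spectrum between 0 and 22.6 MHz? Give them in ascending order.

fs/2 = 22.6 MHz.
38.8 MHz > fs/2 = 22.6 MHz, folds to fs − 38.8 MHz = 6.4 MHz.
123.2 MHz mod fs = 32.8 MHz.
32.8 MHz > fs/2 = 22.6 MHz, folds to fs − 32.8 MHz = 12.4 MHz.
84 MHz mod fs = 38.8 MHz.
38.8 MHz > fs/2 = 22.6 MHz, folds to fs − 38.8 MHz = 6.4 MHz.
128.4 MHz mod fs = 38 MHz.
38 MHz > fs/2 = 22.6 MHz, folds to fs − 38 MHz = 7.2 MHz.
Distinct values: {6.4 MHz, 7.2 MHz, 12.4 MHz}.

6.4 MHz, 7.2 MHz, 12.4 MHz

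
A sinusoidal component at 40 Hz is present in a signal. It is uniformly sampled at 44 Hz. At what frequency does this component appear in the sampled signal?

40 Hz > fs/2 = 22 Hz, folds to fs − 40 Hz = 4 Hz.

4 Hz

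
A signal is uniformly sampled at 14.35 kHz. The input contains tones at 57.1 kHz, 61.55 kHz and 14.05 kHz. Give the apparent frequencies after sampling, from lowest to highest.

fs/2 = 7.175 kHz.
57.1 kHz mod fs = 14.05 kHz.
14.05 kHz > fs/2 = 7.175 kHz, folds to fs − 14.05 kHz = 0.3 kHz.
61.55 kHz mod fs = 4.15 kHz.
4.15 kHz ≤ fs/2 = 7.175 kHz, appears at 4.15 kHz.
14.05 kHz > fs/2 = 7.175 kHz, folds to fs − 14.05 kHz = 0.3 kHz.
Distinct values: {0.3 kHz, 4.15 kHz}.

0.3 kHz, 4.15 kHz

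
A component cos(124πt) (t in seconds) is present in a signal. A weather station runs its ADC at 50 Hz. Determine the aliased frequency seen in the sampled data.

ω = 124π rad/s → f = ω/(2π) = 62 Hz.
62 Hz mod fs = 12 Hz.
12 Hz ≤ fs/2 = 25 Hz, appears at 12 Hz.

12 Hz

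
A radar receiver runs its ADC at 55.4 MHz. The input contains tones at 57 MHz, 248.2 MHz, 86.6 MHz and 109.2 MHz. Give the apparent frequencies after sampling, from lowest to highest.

fs/2 = 27.7 MHz.
57 MHz mod fs = 1.6 MHz.
1.6 MHz ≤ fs/2 = 27.7 MHz, appears at 1.6 MHz.
248.2 MHz mod fs = 26.6 MHz.
26.6 MHz ≤ fs/2 = 27.7 MHz, appears at 26.6 MHz.
86.6 MHz mod fs = 31.2 MHz.
31.2 MHz > fs/2 = 27.7 MHz, folds to fs − 31.2 MHz = 24.2 MHz.
109.2 MHz mod fs = 53.8 MHz.
53.8 MHz > fs/2 = 27.7 MHz, folds to fs − 53.8 MHz = 1.6 MHz.
Distinct values: {1.6 MHz, 24.2 MHz, 26.6 MHz}.

1.6 MHz, 24.2 MHz, 26.6 MHz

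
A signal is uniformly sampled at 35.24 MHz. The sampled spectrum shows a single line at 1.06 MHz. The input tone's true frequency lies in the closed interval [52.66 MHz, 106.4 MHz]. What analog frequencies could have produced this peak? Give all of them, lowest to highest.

69.42 MHz, 71.54 MHz, 104.66 MHz

Frequencies that alias to 1.06 MHz are k·fs ± 1.06 MHz for integer k ≥ 0.
k=0: 1.06 MHz.
k=1: 34.18 MHz, 36.3 MHz.
k=2: 69.42 MHz, 71.54 MHz.
k=3: 104.66 MHz, 106.78 MHz.
k=4: 139.9 MHz, 142.02 MHz.
Within [52.66 MHz, 106.4 MHz]: 69.42 MHz, 71.54 MHz, 104.66 MHz.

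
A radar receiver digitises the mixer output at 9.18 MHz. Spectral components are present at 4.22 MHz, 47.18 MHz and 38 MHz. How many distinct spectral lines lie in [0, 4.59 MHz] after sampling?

2

fs/2 = 4.59 MHz.
4.22 MHz ≤ fs/2 = 4.59 MHz, passes unchanged.
47.18 MHz mod fs = 1.28 MHz.
1.28 MHz ≤ fs/2 = 4.59 MHz, appears at 1.28 MHz.
38 MHz mod fs = 1.28 MHz.
1.28 MHz ≤ fs/2 = 4.59 MHz, appears at 1.28 MHz.
Distinct values: {1.28 MHz, 4.22 MHz} → 2.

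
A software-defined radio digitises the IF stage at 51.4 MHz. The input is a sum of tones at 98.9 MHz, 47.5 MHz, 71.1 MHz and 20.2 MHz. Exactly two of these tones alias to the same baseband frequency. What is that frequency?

fs/2 = 25.7 MHz.
98.9 MHz mod fs = 47.5 MHz.
47.5 MHz > fs/2 = 25.7 MHz, folds to fs − 47.5 MHz = 3.9 MHz.
47.5 MHz > fs/2 = 25.7 MHz, folds to fs − 47.5 MHz = 3.9 MHz.
71.1 MHz mod fs = 19.7 MHz.
19.7 MHz ≤ fs/2 = 25.7 MHz, appears at 19.7 MHz.
20.2 MHz ≤ fs/2 = 25.7 MHz, passes unchanged.
47.5 MHz and 98.9 MHz both map to 3.9 MHz.

3.9 MHz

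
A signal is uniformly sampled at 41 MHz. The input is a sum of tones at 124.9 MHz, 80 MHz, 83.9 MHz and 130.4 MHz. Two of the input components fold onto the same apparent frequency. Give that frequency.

fs/2 = 20.5 MHz.
124.9 MHz mod fs = 1.9 MHz.
1.9 MHz ≤ fs/2 = 20.5 MHz, appears at 1.9 MHz.
80 MHz mod fs = 39 MHz.
39 MHz > fs/2 = 20.5 MHz, folds to fs − 39 MHz = 2 MHz.
83.9 MHz mod fs = 1.9 MHz.
1.9 MHz ≤ fs/2 = 20.5 MHz, appears at 1.9 MHz.
130.4 MHz mod fs = 7.4 MHz.
7.4 MHz ≤ fs/2 = 20.5 MHz, appears at 7.4 MHz.
83.9 MHz and 124.9 MHz both map to 1.9 MHz.

1.9 MHz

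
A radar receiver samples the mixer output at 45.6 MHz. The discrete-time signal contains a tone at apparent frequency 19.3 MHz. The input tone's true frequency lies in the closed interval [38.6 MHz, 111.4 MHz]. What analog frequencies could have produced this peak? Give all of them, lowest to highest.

64.9 MHz, 71.9 MHz, 110.5 MHz

Frequencies that alias to 19.3 MHz are k·fs ± 19.3 MHz for integer k ≥ 0.
k=0: 19.3 MHz.
k=1: 26.3 MHz, 64.9 MHz.
k=2: 71.9 MHz, 110.5 MHz.
k=3: 117.5 MHz, 156.1 MHz.
Within [38.6 MHz, 111.4 MHz]: 64.9 MHz, 71.9 MHz, 110.5 MHz.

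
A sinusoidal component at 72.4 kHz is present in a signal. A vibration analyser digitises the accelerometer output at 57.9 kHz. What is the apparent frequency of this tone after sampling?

14.5 kHz

72.4 kHz mod fs = 14.5 kHz.
14.5 kHz ≤ fs/2 = 28.95 kHz, appears at 14.5 kHz.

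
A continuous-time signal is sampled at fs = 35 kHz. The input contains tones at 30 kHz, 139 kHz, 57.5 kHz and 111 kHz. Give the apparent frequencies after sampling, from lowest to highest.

1 kHz, 5 kHz, 6 kHz, 12.5 kHz

fs/2 = 17.5 kHz.
30 kHz > fs/2 = 17.5 kHz, folds to fs − 30 kHz = 5 kHz.
139 kHz mod fs = 34 kHz.
34 kHz > fs/2 = 17.5 kHz, folds to fs − 34 kHz = 1 kHz.
57.5 kHz mod fs = 22.5 kHz.
22.5 kHz > fs/2 = 17.5 kHz, folds to fs − 22.5 kHz = 12.5 kHz.
111 kHz mod fs = 6 kHz.
6 kHz ≤ fs/2 = 17.5 kHz, appears at 6 kHz.
Distinct values: {1 kHz, 5 kHz, 6 kHz, 12.5 kHz}.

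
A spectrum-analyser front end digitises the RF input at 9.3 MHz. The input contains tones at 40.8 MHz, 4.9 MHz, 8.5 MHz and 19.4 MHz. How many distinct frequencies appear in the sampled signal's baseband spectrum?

3

fs/2 = 4.65 MHz.
40.8 MHz mod fs = 3.6 MHz.
3.6 MHz ≤ fs/2 = 4.65 MHz, appears at 3.6 MHz.
4.9 MHz > fs/2 = 4.65 MHz, folds to fs − 4.9 MHz = 4.4 MHz.
8.5 MHz > fs/2 = 4.65 MHz, folds to fs − 8.5 MHz = 0.8 MHz.
19.4 MHz mod fs = 0.8 MHz.
0.8 MHz ≤ fs/2 = 4.65 MHz, appears at 0.8 MHz.
Distinct values: {0.8 MHz, 3.6 MHz, 4.4 MHz} → 3.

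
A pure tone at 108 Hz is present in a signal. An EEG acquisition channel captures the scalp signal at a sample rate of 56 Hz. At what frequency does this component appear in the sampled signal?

108 Hz mod fs = 52 Hz.
52 Hz > fs/2 = 28 Hz, folds to fs − 52 Hz = 4 Hz.

4 Hz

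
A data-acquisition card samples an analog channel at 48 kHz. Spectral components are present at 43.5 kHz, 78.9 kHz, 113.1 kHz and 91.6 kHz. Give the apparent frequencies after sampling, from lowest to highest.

4.4 kHz, 4.5 kHz, 17.1 kHz

fs/2 = 24 kHz.
43.5 kHz > fs/2 = 24 kHz, folds to fs − 43.5 kHz = 4.5 kHz.
78.9 kHz mod fs = 30.9 kHz.
30.9 kHz > fs/2 = 24 kHz, folds to fs − 30.9 kHz = 17.1 kHz.
113.1 kHz mod fs = 17.1 kHz.
17.1 kHz ≤ fs/2 = 24 kHz, appears at 17.1 kHz.
91.6 kHz mod fs = 43.6 kHz.
43.6 kHz > fs/2 = 24 kHz, folds to fs − 43.6 kHz = 4.4 kHz.
Distinct values: {4.4 kHz, 4.5 kHz, 17.1 kHz}.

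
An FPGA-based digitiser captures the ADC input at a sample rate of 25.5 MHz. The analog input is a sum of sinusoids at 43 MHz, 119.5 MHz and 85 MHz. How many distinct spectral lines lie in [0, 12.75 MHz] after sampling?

2

fs/2 = 12.75 MHz.
43 MHz mod fs = 17.5 MHz.
17.5 MHz > fs/2 = 12.75 MHz, folds to fs − 17.5 MHz = 8 MHz.
119.5 MHz mod fs = 17.5 MHz.
17.5 MHz > fs/2 = 12.75 MHz, folds to fs − 17.5 MHz = 8 MHz.
85 MHz mod fs = 8.5 MHz.
8.5 MHz ≤ fs/2 = 12.75 MHz, appears at 8.5 MHz.
Distinct values: {8 MHz, 8.5 MHz} → 2.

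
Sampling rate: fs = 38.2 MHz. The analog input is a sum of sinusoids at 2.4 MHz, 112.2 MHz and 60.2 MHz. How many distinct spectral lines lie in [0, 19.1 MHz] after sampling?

fs/2 = 19.1 MHz.
2.4 MHz ≤ fs/2 = 19.1 MHz, passes unchanged.
112.2 MHz mod fs = 35.8 MHz.
35.8 MHz > fs/2 = 19.1 MHz, folds to fs − 35.8 MHz = 2.4 MHz.
60.2 MHz mod fs = 22 MHz.
22 MHz > fs/2 = 19.1 MHz, folds to fs − 22 MHz = 16.2 MHz.
Distinct values: {2.4 MHz, 16.2 MHz} → 2.

2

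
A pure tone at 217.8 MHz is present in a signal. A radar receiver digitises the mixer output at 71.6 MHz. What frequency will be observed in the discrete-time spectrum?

3 MHz

217.8 MHz mod fs = 3 MHz.
3 MHz ≤ fs/2 = 35.8 MHz, appears at 3 MHz.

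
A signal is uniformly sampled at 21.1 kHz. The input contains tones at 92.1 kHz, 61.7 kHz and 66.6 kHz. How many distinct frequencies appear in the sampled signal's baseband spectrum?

3

fs/2 = 10.55 kHz.
92.1 kHz mod fs = 7.7 kHz.
7.7 kHz ≤ fs/2 = 10.55 kHz, appears at 7.7 kHz.
61.7 kHz mod fs = 19.5 kHz.
19.5 kHz > fs/2 = 10.55 kHz, folds to fs − 19.5 kHz = 1.6 kHz.
66.6 kHz mod fs = 3.3 kHz.
3.3 kHz ≤ fs/2 = 10.55 kHz, appears at 3.3 kHz.
Distinct values: {1.6 kHz, 3.3 kHz, 7.7 kHz} → 3.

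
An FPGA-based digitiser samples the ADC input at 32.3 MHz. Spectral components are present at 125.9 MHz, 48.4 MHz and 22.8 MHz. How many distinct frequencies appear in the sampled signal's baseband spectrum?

fs/2 = 16.15 MHz.
125.9 MHz mod fs = 29 MHz.
29 MHz > fs/2 = 16.15 MHz, folds to fs − 29 MHz = 3.3 MHz.
48.4 MHz mod fs = 16.1 MHz.
16.1 MHz ≤ fs/2 = 16.15 MHz, appears at 16.1 MHz.
22.8 MHz > fs/2 = 16.15 MHz, folds to fs − 22.8 MHz = 9.5 MHz.
Distinct values: {3.3 MHz, 9.5 MHz, 16.1 MHz} → 3.

3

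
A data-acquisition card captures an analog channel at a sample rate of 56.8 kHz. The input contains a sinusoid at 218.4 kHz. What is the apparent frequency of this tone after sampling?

8.8 kHz

218.4 kHz mod fs = 48 kHz.
48 kHz > fs/2 = 28.4 kHz, folds to fs − 48 kHz = 8.8 kHz.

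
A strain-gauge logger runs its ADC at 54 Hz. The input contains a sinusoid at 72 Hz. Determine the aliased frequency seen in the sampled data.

18 Hz

72 Hz mod fs = 18 Hz.
18 Hz ≤ fs/2 = 27 Hz, appears at 18 Hz.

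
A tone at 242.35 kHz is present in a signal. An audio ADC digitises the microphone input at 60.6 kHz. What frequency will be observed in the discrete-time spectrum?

0.05 kHz

242.35 kHz mod fs = 60.55 kHz.
60.55 kHz > fs/2 = 30.3 kHz, folds to fs − 60.55 kHz = 0.05 kHz.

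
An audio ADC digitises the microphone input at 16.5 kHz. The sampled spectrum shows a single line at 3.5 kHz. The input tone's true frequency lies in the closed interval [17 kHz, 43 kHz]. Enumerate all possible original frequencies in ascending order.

Frequencies that alias to 3.5 kHz are k·fs ± 3.5 kHz for integer k ≥ 0.
k=0: 3.5 kHz.
k=1: 13 kHz, 20 kHz.
k=2: 29.5 kHz, 36.5 kHz.
k=3: 46 kHz, 53 kHz.
Within [17 kHz, 43 kHz]: 20 kHz, 29.5 kHz, 36.5 kHz.

20 kHz, 29.5 kHz, 36.5 kHz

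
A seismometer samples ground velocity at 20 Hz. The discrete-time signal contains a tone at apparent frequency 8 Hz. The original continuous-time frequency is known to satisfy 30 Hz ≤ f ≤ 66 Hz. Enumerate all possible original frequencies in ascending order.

32 Hz, 48 Hz, 52 Hz

Frequencies that alias to 8 Hz are k·fs ± 8 Hz for integer k ≥ 0.
k=0: 8 Hz.
k=1: 12 Hz, 28 Hz.
k=2: 32 Hz, 48 Hz.
k=3: 52 Hz, 68 Hz.
k=4: 72 Hz, 88 Hz.
Within [30 Hz, 66 Hz]: 32 Hz, 48 Hz, 52 Hz.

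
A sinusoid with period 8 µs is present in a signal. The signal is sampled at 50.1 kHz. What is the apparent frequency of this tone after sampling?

T = 8 µs → f = 1/T = 125 kHz.
125 kHz mod fs = 24.8 kHz.
24.8 kHz ≤ fs/2 = 25.05 kHz, appears at 24.8 kHz.

24.8 kHz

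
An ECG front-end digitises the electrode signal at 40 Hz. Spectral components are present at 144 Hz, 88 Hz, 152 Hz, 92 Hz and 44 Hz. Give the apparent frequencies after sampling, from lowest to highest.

4 Hz, 8 Hz, 12 Hz, 16 Hz

fs/2 = 20 Hz.
144 Hz mod fs = 24 Hz.
24 Hz > fs/2 = 20 Hz, folds to fs − 24 Hz = 16 Hz.
88 Hz mod fs = 8 Hz.
8 Hz ≤ fs/2 = 20 Hz, appears at 8 Hz.
152 Hz mod fs = 32 Hz.
32 Hz > fs/2 = 20 Hz, folds to fs − 32 Hz = 8 Hz.
92 Hz mod fs = 12 Hz.
12 Hz ≤ fs/2 = 20 Hz, appears at 12 Hz.
44 Hz mod fs = 4 Hz.
4 Hz ≤ fs/2 = 20 Hz, appears at 4 Hz.
Distinct values: {4 Hz, 8 Hz, 12 Hz, 16 Hz}.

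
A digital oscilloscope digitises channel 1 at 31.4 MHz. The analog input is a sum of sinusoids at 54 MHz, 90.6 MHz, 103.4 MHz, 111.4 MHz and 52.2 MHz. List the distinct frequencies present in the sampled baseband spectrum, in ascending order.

3.6 MHz, 8.8 MHz, 9.2 MHz, 10.6 MHz, 14.2 MHz

fs/2 = 15.7 MHz.
54 MHz mod fs = 22.6 MHz.
22.6 MHz > fs/2 = 15.7 MHz, folds to fs − 22.6 MHz = 8.8 MHz.
90.6 MHz mod fs = 27.8 MHz.
27.8 MHz > fs/2 = 15.7 MHz, folds to fs − 27.8 MHz = 3.6 MHz.
103.4 MHz mod fs = 9.2 MHz.
9.2 MHz ≤ fs/2 = 15.7 MHz, appears at 9.2 MHz.
111.4 MHz mod fs = 17.2 MHz.
17.2 MHz > fs/2 = 15.7 MHz, folds to fs − 17.2 MHz = 14.2 MHz.
52.2 MHz mod fs = 20.8 MHz.
20.8 MHz > fs/2 = 15.7 MHz, folds to fs − 20.8 MHz = 10.6 MHz.
Distinct values: {3.6 MHz, 8.8 MHz, 9.2 MHz, 10.6 MHz, 14.2 MHz}.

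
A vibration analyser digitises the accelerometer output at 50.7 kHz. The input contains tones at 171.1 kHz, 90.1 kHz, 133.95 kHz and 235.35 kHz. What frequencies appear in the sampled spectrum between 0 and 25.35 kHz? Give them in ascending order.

11.3 kHz, 18.15 kHz, 19 kHz

fs/2 = 25.35 kHz.
171.1 kHz mod fs = 19 kHz.
19 kHz ≤ fs/2 = 25.35 kHz, appears at 19 kHz.
90.1 kHz mod fs = 39.4 kHz.
39.4 kHz > fs/2 = 25.35 kHz, folds to fs − 39.4 kHz = 11.3 kHz.
133.95 kHz mod fs = 32.55 kHz.
32.55 kHz > fs/2 = 25.35 kHz, folds to fs − 32.55 kHz = 18.15 kHz.
235.35 kHz mod fs = 32.55 kHz.
32.55 kHz > fs/2 = 25.35 kHz, folds to fs − 32.55 kHz = 18.15 kHz.
Distinct values: {11.3 kHz, 18.15 kHz, 19 kHz}.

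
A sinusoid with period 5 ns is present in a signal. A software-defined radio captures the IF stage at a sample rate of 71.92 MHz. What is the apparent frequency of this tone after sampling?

15.76 MHz

T = 5 ns → f = 1/T = 200 MHz.
200 MHz mod fs = 56.16 MHz.
56.16 MHz > fs/2 = 35.96 MHz, folds to fs − 56.16 MHz = 15.76 MHz.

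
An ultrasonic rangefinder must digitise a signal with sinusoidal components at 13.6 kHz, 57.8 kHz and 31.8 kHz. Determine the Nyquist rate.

115.6 kHz

Highest-frequency component: 57.8 kHz.
Nyquist rate = 2 × 57.8 kHz = 115.6 kHz.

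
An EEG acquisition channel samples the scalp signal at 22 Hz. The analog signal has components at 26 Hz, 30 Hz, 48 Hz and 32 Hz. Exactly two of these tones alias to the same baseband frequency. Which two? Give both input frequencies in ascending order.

26 Hz, 48 Hz

fs/2 = 11 Hz.
26 Hz mod fs = 4 Hz.
4 Hz ≤ fs/2 = 11 Hz, appears at 4 Hz.
30 Hz mod fs = 8 Hz.
8 Hz ≤ fs/2 = 11 Hz, appears at 8 Hz.
48 Hz mod fs = 4 Hz.
4 Hz ≤ fs/2 = 11 Hz, appears at 4 Hz.
32 Hz mod fs = 10 Hz.
10 Hz ≤ fs/2 = 11 Hz, appears at 10 Hz.
26 Hz and 48 Hz both map to 4 Hz.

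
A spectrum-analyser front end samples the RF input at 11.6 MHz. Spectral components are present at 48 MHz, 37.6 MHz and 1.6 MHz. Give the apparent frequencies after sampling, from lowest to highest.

fs/2 = 5.8 MHz.
48 MHz mod fs = 1.6 MHz.
1.6 MHz ≤ fs/2 = 5.8 MHz, appears at 1.6 MHz.
37.6 MHz mod fs = 2.8 MHz.
2.8 MHz ≤ fs/2 = 5.8 MHz, appears at 2.8 MHz.
1.6 MHz ≤ fs/2 = 5.8 MHz, passes unchanged.
Distinct values: {1.6 MHz, 2.8 MHz}.

1.6 MHz, 2.8 MHz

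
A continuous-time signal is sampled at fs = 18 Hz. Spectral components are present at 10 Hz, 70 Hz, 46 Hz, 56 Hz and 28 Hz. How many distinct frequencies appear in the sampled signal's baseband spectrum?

fs/2 = 9 Hz.
10 Hz > fs/2 = 9 Hz, folds to fs − 10 Hz = 8 Hz.
70 Hz mod fs = 16 Hz.
16 Hz > fs/2 = 9 Hz, folds to fs − 16 Hz = 2 Hz.
46 Hz mod fs = 10 Hz.
10 Hz > fs/2 = 9 Hz, folds to fs − 10 Hz = 8 Hz.
56 Hz mod fs = 2 Hz.
2 Hz ≤ fs/2 = 9 Hz, appears at 2 Hz.
28 Hz mod fs = 10 Hz.
10 Hz > fs/2 = 9 Hz, folds to fs − 10 Hz = 8 Hz.
Distinct values: {2 Hz, 8 Hz} → 2.

2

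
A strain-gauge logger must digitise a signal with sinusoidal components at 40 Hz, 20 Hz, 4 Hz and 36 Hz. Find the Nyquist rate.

Highest-frequency component: 40 Hz.
Nyquist rate = 2 × 40 Hz = 80 Hz.

80 Hz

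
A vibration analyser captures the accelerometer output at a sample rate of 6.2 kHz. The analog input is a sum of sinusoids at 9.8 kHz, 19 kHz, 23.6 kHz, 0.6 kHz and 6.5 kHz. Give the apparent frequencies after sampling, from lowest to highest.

0.3 kHz, 0.4 kHz, 0.6 kHz, 1.2 kHz, 2.6 kHz

fs/2 = 3.1 kHz.
9.8 kHz mod fs = 3.6 kHz.
3.6 kHz > fs/2 = 3.1 kHz, folds to fs − 3.6 kHz = 2.6 kHz.
19 kHz mod fs = 0.4 kHz.
0.4 kHz ≤ fs/2 = 3.1 kHz, appears at 0.4 kHz.
23.6 kHz mod fs = 5 kHz.
5 kHz > fs/2 = 3.1 kHz, folds to fs − 5 kHz = 1.2 kHz.
0.6 kHz ≤ fs/2 = 3.1 kHz, passes unchanged.
6.5 kHz mod fs = 0.3 kHz.
0.3 kHz ≤ fs/2 = 3.1 kHz, appears at 0.3 kHz.
Distinct values: {0.3 kHz, 0.4 kHz, 0.6 kHz, 1.2 kHz, 2.6 kHz}.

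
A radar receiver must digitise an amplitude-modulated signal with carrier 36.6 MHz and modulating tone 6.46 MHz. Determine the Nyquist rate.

AM sidebands sit at fc ± fm = 30.14 MHz and 43.06 MHz.
Highest-frequency component: 43.06 MHz.
Nyquist rate = 2 × 43.06 MHz = 86.12 MHz.

86.12 MHz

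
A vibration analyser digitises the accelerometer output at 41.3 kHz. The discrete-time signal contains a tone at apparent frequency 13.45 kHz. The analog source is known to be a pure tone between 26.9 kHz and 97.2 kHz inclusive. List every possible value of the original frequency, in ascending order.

27.85 kHz, 54.75 kHz, 69.15 kHz, 96.05 kHz

Frequencies that alias to 13.45 kHz are k·fs ± 13.45 kHz for integer k ≥ 0.
k=0: 13.45 kHz.
k=1: 27.85 kHz, 54.75 kHz.
k=2: 69.15 kHz, 96.05 kHz.
k=3: 110.45 kHz, 137.35 kHz.
Within [26.9 kHz, 97.2 kHz]: 27.85 kHz, 54.75 kHz, 69.15 kHz, 96.05 kHz.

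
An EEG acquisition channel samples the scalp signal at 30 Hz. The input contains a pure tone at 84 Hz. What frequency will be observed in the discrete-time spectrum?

6 Hz

84 Hz mod fs = 24 Hz.
24 Hz > fs/2 = 15 Hz, folds to fs − 24 Hz = 6 Hz.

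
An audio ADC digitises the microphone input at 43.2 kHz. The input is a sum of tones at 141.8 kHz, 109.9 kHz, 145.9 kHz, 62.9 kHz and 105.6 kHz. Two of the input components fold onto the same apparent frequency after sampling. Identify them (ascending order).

fs/2 = 21.6 kHz.
141.8 kHz mod fs = 12.2 kHz.
12.2 kHz ≤ fs/2 = 21.6 kHz, appears at 12.2 kHz.
109.9 kHz mod fs = 23.5 kHz.
23.5 kHz > fs/2 = 21.6 kHz, folds to fs − 23.5 kHz = 19.7 kHz.
145.9 kHz mod fs = 16.3 kHz.
16.3 kHz ≤ fs/2 = 21.6 kHz, appears at 16.3 kHz.
62.9 kHz mod fs = 19.7 kHz.
19.7 kHz ≤ fs/2 = 21.6 kHz, appears at 19.7 kHz.
105.6 kHz mod fs = 19.2 kHz.
19.2 kHz ≤ fs/2 = 21.6 kHz, appears at 19.2 kHz.
62.9 kHz and 109.9 kHz both map to 19.7 kHz.

62.9 kHz, 109.9 kHz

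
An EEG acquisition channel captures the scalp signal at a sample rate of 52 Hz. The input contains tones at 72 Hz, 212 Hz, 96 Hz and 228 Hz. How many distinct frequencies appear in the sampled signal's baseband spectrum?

fs/2 = 26 Hz.
72 Hz mod fs = 20 Hz.
20 Hz ≤ fs/2 = 26 Hz, appears at 20 Hz.
212 Hz mod fs = 4 Hz.
4 Hz ≤ fs/2 = 26 Hz, appears at 4 Hz.
96 Hz mod fs = 44 Hz.
44 Hz > fs/2 = 26 Hz, folds to fs − 44 Hz = 8 Hz.
228 Hz mod fs = 20 Hz.
20 Hz ≤ fs/2 = 26 Hz, appears at 20 Hz.
Distinct values: {4 Hz, 8 Hz, 20 Hz} → 3.

3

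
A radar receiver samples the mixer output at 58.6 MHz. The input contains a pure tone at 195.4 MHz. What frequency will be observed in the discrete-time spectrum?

19.6 MHz

195.4 MHz mod fs = 19.6 MHz.
19.6 MHz ≤ fs/2 = 29.3 MHz, appears at 19.6 MHz.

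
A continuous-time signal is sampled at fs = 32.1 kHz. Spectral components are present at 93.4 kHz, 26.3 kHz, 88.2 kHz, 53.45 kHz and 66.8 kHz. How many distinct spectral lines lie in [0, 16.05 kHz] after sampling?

5

fs/2 = 16.05 kHz.
93.4 kHz mod fs = 29.2 kHz.
29.2 kHz > fs/2 = 16.05 kHz, folds to fs − 29.2 kHz = 2.9 kHz.
26.3 kHz > fs/2 = 16.05 kHz, folds to fs − 26.3 kHz = 5.8 kHz.
88.2 kHz mod fs = 24 kHz.
24 kHz > fs/2 = 16.05 kHz, folds to fs − 24 kHz = 8.1 kHz.
53.45 kHz mod fs = 21.35 kHz.
21.35 kHz > fs/2 = 16.05 kHz, folds to fs − 21.35 kHz = 10.75 kHz.
66.8 kHz mod fs = 2.6 kHz.
2.6 kHz ≤ fs/2 = 16.05 kHz, appears at 2.6 kHz.
Distinct values: {2.6 kHz, 2.9 kHz, 5.8 kHz, 8.1 kHz, 10.75 kHz} → 5.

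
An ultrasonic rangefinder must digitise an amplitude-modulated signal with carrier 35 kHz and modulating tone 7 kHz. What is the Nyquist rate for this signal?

AM sidebands sit at fc ± fm = 28 kHz and 42 kHz.
Highest-frequency component: 42 kHz.
Nyquist rate = 2 × 42 kHz = 84 kHz.

84 kHz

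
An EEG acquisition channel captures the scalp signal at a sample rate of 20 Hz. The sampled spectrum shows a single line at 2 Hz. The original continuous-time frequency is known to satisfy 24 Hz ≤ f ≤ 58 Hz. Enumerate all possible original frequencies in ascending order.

38 Hz, 42 Hz, 58 Hz

Frequencies that alias to 2 Hz are k·fs ± 2 Hz for integer k ≥ 0.
k=0: 2 Hz.
k=1: 18 Hz, 22 Hz.
k=2: 38 Hz, 42 Hz.
k=3: 58 Hz, 62 Hz.
k=4: 78 Hz, 82 Hz.
Within [24 Hz, 58 Hz]: 38 Hz, 42 Hz, 58 Hz.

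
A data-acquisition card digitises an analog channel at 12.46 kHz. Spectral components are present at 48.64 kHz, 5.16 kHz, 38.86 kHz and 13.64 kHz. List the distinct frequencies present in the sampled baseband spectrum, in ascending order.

1.18 kHz, 1.2 kHz, 1.48 kHz, 5.16 kHz

fs/2 = 6.23 kHz.
48.64 kHz mod fs = 11.26 kHz.
11.26 kHz > fs/2 = 6.23 kHz, folds to fs − 11.26 kHz = 1.2 kHz.
5.16 kHz ≤ fs/2 = 6.23 kHz, passes unchanged.
38.86 kHz mod fs = 1.48 kHz.
1.48 kHz ≤ fs/2 = 6.23 kHz, appears at 1.48 kHz.
13.64 kHz mod fs = 1.18 kHz.
1.18 kHz ≤ fs/2 = 6.23 kHz, appears at 1.18 kHz.
Distinct values: {1.18 kHz, 1.2 kHz, 1.48 kHz, 5.16 kHz}.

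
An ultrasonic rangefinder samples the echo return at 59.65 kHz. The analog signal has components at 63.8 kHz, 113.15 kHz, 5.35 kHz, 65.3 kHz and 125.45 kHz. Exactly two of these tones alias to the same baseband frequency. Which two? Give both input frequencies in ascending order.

113.15 kHz, 125.45 kHz

fs/2 = 29.825 kHz.
63.8 kHz mod fs = 4.15 kHz.
4.15 kHz ≤ fs/2 = 29.825 kHz, appears at 4.15 kHz.
113.15 kHz mod fs = 53.5 kHz.
53.5 kHz > fs/2 = 29.825 kHz, folds to fs − 53.5 kHz = 6.15 kHz.
5.35 kHz ≤ fs/2 = 29.825 kHz, passes unchanged.
65.3 kHz mod fs = 5.65 kHz.
5.65 kHz ≤ fs/2 = 29.825 kHz, appears at 5.65 kHz.
125.45 kHz mod fs = 6.15 kHz.
6.15 kHz ≤ fs/2 = 29.825 kHz, appears at 6.15 kHz.
113.15 kHz and 125.45 kHz both map to 6.15 kHz.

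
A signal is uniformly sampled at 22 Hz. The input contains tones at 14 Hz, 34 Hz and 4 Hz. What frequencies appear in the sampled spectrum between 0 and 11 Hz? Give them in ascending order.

fs/2 = 11 Hz.
14 Hz > fs/2 = 11 Hz, folds to fs − 14 Hz = 8 Hz.
34 Hz mod fs = 12 Hz.
12 Hz > fs/2 = 11 Hz, folds to fs − 12 Hz = 10 Hz.
4 Hz ≤ fs/2 = 11 Hz, passes unchanged.
Distinct values: {4 Hz, 8 Hz, 10 Hz}.

4 Hz, 8 Hz, 10 Hz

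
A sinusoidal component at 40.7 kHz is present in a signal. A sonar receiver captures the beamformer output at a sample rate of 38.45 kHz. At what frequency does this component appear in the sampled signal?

40.7 kHz mod fs = 2.25 kHz.
2.25 kHz ≤ fs/2 = 19.225 kHz, appears at 2.25 kHz.

2.25 kHz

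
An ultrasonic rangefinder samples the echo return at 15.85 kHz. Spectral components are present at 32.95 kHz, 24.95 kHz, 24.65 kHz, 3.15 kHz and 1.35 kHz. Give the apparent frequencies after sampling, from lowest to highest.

fs/2 = 7.925 kHz.
32.95 kHz mod fs = 1.25 kHz.
1.25 kHz ≤ fs/2 = 7.925 kHz, appears at 1.25 kHz.
24.95 kHz mod fs = 9.1 kHz.
9.1 kHz > fs/2 = 7.925 kHz, folds to fs − 9.1 kHz = 6.75 kHz.
24.65 kHz mod fs = 8.8 kHz.
8.8 kHz > fs/2 = 7.925 kHz, folds to fs − 8.8 kHz = 7.05 kHz.
3.15 kHz ≤ fs/2 = 7.925 kHz, passes unchanged.
1.35 kHz ≤ fs/2 = 7.925 kHz, passes unchanged.
Distinct values: {1.25 kHz, 1.35 kHz, 3.15 kHz, 6.75 kHz, 7.05 kHz}.

1.25 kHz, 1.35 kHz, 3.15 kHz, 6.75 kHz, 7.05 kHz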